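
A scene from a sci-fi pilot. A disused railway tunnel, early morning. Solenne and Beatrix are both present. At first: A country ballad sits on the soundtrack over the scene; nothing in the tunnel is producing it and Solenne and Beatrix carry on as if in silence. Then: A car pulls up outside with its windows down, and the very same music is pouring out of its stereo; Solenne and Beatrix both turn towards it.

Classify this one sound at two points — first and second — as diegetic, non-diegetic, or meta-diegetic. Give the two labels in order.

non-diegetic, diegetic

First: no in-world source exists and no character can hear it — underscore → non-diegetic.
Second: the car stereo is now a real source in the story world and the characters hear it → diegetic.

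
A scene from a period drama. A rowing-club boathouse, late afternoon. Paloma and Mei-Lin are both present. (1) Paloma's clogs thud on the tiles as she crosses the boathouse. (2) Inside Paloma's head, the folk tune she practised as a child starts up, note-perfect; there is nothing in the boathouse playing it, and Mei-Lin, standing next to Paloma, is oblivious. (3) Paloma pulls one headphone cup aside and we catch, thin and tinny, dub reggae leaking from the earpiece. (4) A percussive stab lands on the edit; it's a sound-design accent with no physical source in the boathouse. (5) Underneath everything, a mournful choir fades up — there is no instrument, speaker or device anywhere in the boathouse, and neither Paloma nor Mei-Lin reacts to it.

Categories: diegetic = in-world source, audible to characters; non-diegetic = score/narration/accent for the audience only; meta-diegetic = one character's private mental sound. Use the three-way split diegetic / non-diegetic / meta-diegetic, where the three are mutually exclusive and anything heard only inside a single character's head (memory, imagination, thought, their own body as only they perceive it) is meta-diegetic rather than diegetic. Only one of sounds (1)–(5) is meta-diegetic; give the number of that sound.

(1) Paloma's footsteps are produced in the story world → diegetic.
(2) the music is a memory playing inside Paloma's mind alone; no real-world source, Mei-Lin can't hear it → meta-diegetic.
Sound (3): it's leaking from a physical pair of headphones in the scene, so diegetic.
(4) is non-diegetic: an editorial stinger — it belongs to the cut, not the story world.
(5) score with no on-screen or off-screen source; it exists for the audience alone → non-diegetic.
Only (2) is meta-diegetic.

2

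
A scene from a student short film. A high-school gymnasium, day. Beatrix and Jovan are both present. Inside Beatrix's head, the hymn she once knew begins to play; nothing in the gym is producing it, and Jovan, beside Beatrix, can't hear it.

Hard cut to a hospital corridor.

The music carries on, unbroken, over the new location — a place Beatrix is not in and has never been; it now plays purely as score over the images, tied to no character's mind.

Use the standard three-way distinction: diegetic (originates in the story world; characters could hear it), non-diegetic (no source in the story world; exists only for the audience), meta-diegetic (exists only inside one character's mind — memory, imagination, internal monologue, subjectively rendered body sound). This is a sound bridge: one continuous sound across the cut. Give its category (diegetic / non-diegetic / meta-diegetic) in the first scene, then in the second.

meta-diegetic, non-diegetic

Scene one: the music exists only inside Beatrix's mind; Jovan can't hear it → meta-diegetic.
Scene two: it's detached from Beatrix entirely and plays over unrelated images with no in-world source — conventional underscore → non-diegetic.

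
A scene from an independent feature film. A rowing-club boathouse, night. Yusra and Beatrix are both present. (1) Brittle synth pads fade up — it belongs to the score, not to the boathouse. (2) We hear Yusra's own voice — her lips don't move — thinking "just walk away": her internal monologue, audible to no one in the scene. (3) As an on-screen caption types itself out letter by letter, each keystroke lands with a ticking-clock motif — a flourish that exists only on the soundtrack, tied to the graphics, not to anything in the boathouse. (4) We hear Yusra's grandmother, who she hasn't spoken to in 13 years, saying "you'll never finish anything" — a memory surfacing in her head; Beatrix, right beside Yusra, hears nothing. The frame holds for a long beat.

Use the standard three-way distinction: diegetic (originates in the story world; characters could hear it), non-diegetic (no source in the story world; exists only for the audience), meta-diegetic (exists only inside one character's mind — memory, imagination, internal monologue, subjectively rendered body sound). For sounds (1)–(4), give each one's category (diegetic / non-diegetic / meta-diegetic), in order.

non-diegetic, meta-diegetic, non-diegetic, meta-diegetic

(1) it has no source in the story world and no character can hear it — it's underscore → non-diegetic.
(2) is meta-diegetic: Yusra's thought-voice: a private mental sound no other character can hear.
(3) is non-diegetic: the caption isn't part of the story world, so neither is the sound tied to it.
(4) is meta-diegetic: a remembered line, private to Yusra — not present in the room, not audible to Beatrix.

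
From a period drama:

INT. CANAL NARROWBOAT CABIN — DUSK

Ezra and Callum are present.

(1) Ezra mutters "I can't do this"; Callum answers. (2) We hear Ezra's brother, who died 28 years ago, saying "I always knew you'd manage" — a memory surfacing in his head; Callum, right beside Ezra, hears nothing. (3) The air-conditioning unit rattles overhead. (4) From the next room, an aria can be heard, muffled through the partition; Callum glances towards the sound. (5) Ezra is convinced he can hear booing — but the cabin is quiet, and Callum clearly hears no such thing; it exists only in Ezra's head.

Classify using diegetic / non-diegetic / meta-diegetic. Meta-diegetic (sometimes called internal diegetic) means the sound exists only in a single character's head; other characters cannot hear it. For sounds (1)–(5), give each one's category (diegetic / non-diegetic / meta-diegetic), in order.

(1) on-screen dialogue — Ezra speaks and Callum is there to hear → diegetic.
Sound (2): it's Ezra's recollection rendered as sound; the other character can't hear it, so meta-diegetic.
(3) the air-conditioning unit is part of the location's real environment → diegetic.
(4) is diegetic: the music has an off-screen but real-world source and a character hears it.
(5) is meta-diegetic: subjective to Ezra: the cabin is silent and Callum hears nothing.

diegetic, meta-diegetic, diegetic, diegetic, meta-diegetic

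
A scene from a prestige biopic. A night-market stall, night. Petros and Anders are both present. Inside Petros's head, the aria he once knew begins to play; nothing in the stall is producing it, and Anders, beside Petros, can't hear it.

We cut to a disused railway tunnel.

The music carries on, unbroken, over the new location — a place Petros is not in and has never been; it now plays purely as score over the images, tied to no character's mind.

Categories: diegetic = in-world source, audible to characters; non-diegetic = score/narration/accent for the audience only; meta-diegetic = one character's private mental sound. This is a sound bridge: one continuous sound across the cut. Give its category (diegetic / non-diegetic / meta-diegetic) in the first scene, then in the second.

Scene one: the music exists only inside Petros's mind; Anders can't hear it → meta-diegetic.
Scene two: it's detached from Petros entirely and plays over unrelated images with no in-world source — conventional underscore → non-diegetic.

meta-diegetic, non-diegetic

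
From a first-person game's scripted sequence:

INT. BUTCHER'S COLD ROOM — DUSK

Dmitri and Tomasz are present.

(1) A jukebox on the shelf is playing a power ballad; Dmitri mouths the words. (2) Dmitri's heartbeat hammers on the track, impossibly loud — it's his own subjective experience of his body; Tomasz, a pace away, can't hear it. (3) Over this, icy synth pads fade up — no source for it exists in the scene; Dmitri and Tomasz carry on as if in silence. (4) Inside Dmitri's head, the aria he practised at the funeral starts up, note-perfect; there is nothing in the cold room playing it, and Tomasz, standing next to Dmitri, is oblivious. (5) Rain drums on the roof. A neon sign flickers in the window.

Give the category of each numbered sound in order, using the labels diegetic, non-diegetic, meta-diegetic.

(1) the music comes from an on-screen device that Dmitri responds to → diegetic.
Sound (2): it's Dmitri's internal bodily sensation rendered as sound; only Dmitri 'hears' it, so meta-diegetic.
Sound (3): score with no on-screen or off-screen source; it exists for the audience alone, so non-diegetic.
Sound (4): the music is a memory playing inside Dmitri's mind alone; no real-world source, Tomasz can't hear it, so meta-diegetic.
(5) is diegetic: rain is part of the location's real environment.

diegetic, meta-diegetic, non-diegetic, meta-diegetic, diegetic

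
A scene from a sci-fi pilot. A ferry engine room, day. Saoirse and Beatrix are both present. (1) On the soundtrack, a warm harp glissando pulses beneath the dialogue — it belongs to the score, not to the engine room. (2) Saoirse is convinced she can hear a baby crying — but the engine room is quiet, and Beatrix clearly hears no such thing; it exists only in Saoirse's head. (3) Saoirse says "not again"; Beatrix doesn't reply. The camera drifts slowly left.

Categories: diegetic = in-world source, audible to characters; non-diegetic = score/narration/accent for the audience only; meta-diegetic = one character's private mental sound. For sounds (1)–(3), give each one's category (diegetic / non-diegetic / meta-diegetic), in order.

(1) nothing in the engine room produces it and the characters don't hear it — pure soundtrack → non-diegetic.
(2) the sound is imagined by Saoirse; nothing in the story world is producing it and Beatrix can't hear it → meta-diegetic.
(3) is diegetic: Saoirse is a character speaking aloud in the scene.

non-diegetic, meta-diegetic, diegetic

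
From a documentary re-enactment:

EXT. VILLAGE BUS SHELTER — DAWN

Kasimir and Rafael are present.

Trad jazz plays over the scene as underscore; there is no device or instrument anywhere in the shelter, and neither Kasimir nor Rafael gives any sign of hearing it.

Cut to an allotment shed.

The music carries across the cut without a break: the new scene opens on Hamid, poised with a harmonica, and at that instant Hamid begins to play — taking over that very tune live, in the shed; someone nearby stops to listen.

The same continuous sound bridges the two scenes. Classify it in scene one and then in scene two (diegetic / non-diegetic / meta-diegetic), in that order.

non-diegetic, diegetic

Scene one: there's no in-world source anywhere and no character hears it — underscore for the audience only → non-diegetic.
Scene two: from the moment Hamid starts playing, the tune is being performed on a harmonica inside the story world and another character hears it → diegetic.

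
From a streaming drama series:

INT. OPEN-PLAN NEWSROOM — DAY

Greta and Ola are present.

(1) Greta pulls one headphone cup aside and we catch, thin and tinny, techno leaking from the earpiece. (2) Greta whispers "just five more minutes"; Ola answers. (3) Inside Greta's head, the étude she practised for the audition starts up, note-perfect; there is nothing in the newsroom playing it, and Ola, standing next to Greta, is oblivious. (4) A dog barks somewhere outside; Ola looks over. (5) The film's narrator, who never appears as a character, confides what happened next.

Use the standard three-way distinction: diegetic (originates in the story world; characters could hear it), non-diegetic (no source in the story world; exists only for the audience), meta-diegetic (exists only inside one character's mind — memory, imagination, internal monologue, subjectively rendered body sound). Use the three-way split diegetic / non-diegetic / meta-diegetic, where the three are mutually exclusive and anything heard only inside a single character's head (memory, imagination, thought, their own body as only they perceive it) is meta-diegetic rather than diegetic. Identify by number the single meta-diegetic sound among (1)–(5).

3

(1) is diegetic: the headphones are an on-screen source.
Sound (2): on-screen dialogue — Greta speaks and Ola is there to hear, so diegetic.
(3) the music is a memory playing inside Greta's mind alone; no real-world source, Ola can't hear it → meta-diegetic.
Sound (4): the sound comes from a dog physically present in the location, so diegetic.
(5) the narrator exists outside the story world, addressing only the audience → non-diegetic.
Only (3) is meta-diegetic.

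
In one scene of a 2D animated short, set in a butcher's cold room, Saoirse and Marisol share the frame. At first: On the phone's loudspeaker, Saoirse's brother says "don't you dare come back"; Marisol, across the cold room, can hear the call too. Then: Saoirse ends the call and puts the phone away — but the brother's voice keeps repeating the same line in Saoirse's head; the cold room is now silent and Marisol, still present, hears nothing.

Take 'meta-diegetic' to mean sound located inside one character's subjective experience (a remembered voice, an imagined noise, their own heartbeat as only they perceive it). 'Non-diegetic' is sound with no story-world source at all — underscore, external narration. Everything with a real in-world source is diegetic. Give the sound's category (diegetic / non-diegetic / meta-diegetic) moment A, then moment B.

diegetic, meta-diegetic

Moment A: the loudspeaker is an in-world source; both Saoirse and Marisol hear the call → diegetic.
Moment B: with the phone off, the voice continues only as Saoirse's private mental replay — Marisol can't hear it → meta-diegetic.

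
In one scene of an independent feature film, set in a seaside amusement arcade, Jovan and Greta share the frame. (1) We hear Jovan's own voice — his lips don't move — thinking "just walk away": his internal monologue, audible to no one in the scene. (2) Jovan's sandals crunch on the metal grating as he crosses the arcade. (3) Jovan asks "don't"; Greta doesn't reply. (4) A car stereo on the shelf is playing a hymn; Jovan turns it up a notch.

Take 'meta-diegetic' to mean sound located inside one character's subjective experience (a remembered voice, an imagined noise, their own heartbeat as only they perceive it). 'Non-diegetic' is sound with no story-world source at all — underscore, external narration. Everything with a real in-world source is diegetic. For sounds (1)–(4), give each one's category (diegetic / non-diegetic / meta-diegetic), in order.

(1) internal monologue — inside Jovan's mind, not spoken into the scene → meta-diegetic.
(2) a character's body making contact with the set — an in-world sound → diegetic.
(3) spoken by a character present in the story world → diegetic.
(4) is diegetic: source music from a car stereo, which exists in the story world.

meta-diegetic, diegetic, diegetic, diegetic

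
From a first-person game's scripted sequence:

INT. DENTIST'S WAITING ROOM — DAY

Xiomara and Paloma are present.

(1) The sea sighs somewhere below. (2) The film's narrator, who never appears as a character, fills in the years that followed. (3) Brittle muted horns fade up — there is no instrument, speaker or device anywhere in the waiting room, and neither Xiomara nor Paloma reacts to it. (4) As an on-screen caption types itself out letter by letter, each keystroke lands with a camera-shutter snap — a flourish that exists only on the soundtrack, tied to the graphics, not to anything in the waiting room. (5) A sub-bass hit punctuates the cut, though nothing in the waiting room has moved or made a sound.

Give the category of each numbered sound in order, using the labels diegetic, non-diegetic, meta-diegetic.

Sound (1): the sea is part of the location's real environment, so diegetic.
(2) is non-diegetic: external voice-over — not a character, not heard by anyone in the scene.
(3) nothing in the waiting room produces it and the characters don't hear it — pure soundtrack → non-diegetic.
(4) is non-diegetic: it accompanies on-screen graphics, not anything inside the story world.
Sound (5): an editorial stinger — it belongs to the cut, not the story world, so non-diegetic.

diegetic, non-diegetic, non-diegetic, non-diegetic, non-diegetic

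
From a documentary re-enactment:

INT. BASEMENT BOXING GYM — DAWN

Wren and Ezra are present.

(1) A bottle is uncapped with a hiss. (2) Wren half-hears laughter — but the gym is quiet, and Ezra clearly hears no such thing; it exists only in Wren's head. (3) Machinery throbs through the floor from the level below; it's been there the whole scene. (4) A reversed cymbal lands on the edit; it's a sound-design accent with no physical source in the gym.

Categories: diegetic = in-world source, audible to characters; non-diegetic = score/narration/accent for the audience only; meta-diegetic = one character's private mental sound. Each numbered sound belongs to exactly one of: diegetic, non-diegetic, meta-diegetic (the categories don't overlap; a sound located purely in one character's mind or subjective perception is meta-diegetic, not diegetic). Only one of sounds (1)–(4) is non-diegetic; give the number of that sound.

(1) an in-world source (a bottle); characters could hear it → diegetic.
(2) is meta-diegetic: the sound is imagined by Wren; nothing in the story world is producing it and Ezra can't hear it.
(3) it's the actual ambient sound of the location → diegetic.
(4) an editorial stinger — it belongs to the cut, not the story world → non-diegetic.
Only (4) is non-diegetic.

4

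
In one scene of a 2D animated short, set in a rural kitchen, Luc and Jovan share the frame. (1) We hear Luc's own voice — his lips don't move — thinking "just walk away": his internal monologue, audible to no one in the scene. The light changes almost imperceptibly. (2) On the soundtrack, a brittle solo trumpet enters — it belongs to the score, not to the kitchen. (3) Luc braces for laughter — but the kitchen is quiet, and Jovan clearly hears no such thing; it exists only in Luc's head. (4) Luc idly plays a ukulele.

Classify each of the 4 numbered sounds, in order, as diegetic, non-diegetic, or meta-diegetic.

Sound (1): it's Luc's unspoken thought, heard only by the audience via his subjectivity, so meta-diegetic.
(2) score with no on-screen or off-screen source; it exists for the audience alone → non-diegetic.
Sound (3): Luc alone 'hears' it — an imagined sound, not present in the space, so meta-diegetic.
(4) is diegetic: Luc is producing the music live, in the story world.

meta-diegetic, non-diegetic, meta-diegetic, diegetic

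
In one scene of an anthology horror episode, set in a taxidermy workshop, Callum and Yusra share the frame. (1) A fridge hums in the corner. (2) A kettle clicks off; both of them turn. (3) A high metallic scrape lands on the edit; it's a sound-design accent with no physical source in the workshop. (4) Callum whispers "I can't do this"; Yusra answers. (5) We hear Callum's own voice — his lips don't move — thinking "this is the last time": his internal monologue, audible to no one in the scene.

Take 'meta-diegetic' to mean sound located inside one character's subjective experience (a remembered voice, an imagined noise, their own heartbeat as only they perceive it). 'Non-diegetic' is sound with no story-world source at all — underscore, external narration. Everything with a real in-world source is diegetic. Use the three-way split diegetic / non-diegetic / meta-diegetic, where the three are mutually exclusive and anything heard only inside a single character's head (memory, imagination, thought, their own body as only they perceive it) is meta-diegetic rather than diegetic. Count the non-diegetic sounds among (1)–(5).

1

(1) is diegetic: ambient/room sound belonging to the story's physical space.
(2) is diegetic: an in-world source (a kettle); characters could hear it.
Sound (3): nothing in the scene produces it; it's an accent added for the audience, so non-diegetic.
Sound (4): on-screen dialogue — Callum speaks and Yusra is there to hear, so diegetic.
Sound (5): internal monologue — inside Callum's mind, not spoken into the scene, so meta-diegetic.
Non-diegetic: (3) — that's 1.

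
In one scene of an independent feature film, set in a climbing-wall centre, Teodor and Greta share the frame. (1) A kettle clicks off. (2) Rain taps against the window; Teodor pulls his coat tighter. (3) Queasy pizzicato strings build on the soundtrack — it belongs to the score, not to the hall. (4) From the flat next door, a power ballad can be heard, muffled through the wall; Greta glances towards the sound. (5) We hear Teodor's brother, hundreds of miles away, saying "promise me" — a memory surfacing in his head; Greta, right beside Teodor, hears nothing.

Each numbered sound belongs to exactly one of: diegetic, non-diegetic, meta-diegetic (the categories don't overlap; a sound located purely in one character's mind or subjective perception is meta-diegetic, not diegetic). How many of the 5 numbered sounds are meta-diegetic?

1

(1) is diegetic: an in-world source (a kettle); characters could hear it.
(2) is diegetic: ambient/room sound belonging to the story's physical space.
(3) is non-diegetic: nothing in the hall produces it and the characters don't hear it — pure soundtrack.
Sound (4): it's coming from the flat next door — a location within the story world — and Greta reacts, so diegetic.
Sound (5): it's Teodor's recollection rendered as sound; the other character can't hear it, so meta-diegetic.
So 1 of the 5 is meta-diegetic: (5).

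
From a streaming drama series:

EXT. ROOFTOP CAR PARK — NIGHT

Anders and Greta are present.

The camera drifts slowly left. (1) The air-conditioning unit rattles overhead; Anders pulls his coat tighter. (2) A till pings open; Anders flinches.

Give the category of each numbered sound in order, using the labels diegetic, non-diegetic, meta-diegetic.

(1) is diegetic: the air-conditioning unit is part of the location's real environment.
(2) is diegetic: an in-world source (a till); characters could hear it.

diegetic, diegetic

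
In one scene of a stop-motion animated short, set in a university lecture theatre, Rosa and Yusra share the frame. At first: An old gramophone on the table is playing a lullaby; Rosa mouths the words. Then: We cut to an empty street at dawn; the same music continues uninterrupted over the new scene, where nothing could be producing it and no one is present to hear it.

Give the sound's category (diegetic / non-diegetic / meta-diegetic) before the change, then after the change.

diegetic, non-diegetic

Before the change: an old gramophone is a real in-scene source and Rosa reacts to it → diegetic.
After the change: there is no longer any in-world source and no one can hear it — it has become underscore → non-diegetic.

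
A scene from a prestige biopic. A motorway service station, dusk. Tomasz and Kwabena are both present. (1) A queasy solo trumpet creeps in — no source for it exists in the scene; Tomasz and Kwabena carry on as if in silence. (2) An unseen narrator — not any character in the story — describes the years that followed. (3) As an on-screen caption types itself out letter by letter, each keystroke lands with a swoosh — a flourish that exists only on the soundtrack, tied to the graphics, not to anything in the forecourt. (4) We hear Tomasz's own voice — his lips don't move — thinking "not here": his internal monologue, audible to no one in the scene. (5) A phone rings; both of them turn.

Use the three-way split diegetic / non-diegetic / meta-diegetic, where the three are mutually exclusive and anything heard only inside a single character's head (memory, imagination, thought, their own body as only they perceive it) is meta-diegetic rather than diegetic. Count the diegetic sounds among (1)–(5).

1

Sound (1): nothing in the forecourt produces it and the characters don't hear it — pure soundtrack, so non-diegetic.
(2) the narrator exists outside the story world, addressing only the audience → non-diegetic.
Sound (3): sound married to a title/caption — outside the diegesis by definition, so non-diegetic.
Sound (4): internal monologue — inside Tomasz's mind, not spoken into the scene, so meta-diegetic.
(5) a phone is a real object/event in the scene's world → diegetic.
Diegetic: (5) — that's 1.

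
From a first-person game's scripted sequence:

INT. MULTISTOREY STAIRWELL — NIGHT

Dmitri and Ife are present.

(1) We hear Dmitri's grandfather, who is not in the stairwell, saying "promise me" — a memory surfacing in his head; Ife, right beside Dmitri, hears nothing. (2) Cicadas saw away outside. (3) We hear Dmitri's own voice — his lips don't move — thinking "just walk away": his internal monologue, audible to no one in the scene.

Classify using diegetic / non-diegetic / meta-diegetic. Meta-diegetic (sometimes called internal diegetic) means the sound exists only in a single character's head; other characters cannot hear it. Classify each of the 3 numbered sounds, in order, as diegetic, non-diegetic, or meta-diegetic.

meta-diegetic, diegetic, meta-diegetic

Sound (1): the voice is a memory playing only inside Dmitri's mind; Ife can't hear it, so meta-diegetic.
(2) ambient/room sound belonging to the story's physical space → diegetic.
(3) is meta-diegetic: Dmitri's thought-voice: a private mental sound no other character can hear.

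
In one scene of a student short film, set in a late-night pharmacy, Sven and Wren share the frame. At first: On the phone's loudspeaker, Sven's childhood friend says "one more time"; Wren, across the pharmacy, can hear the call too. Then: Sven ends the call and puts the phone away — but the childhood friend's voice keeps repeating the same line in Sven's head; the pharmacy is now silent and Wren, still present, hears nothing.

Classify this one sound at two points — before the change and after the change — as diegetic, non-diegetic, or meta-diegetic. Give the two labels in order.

Before the change: the loudspeaker is an in-world source; both Sven and Wren hear the call → diegetic.
After the change: with the phone off, the voice continues only as Sven's private mental replay — Wren can't hear it → meta-diegetic.

diegetic, meta-diegetic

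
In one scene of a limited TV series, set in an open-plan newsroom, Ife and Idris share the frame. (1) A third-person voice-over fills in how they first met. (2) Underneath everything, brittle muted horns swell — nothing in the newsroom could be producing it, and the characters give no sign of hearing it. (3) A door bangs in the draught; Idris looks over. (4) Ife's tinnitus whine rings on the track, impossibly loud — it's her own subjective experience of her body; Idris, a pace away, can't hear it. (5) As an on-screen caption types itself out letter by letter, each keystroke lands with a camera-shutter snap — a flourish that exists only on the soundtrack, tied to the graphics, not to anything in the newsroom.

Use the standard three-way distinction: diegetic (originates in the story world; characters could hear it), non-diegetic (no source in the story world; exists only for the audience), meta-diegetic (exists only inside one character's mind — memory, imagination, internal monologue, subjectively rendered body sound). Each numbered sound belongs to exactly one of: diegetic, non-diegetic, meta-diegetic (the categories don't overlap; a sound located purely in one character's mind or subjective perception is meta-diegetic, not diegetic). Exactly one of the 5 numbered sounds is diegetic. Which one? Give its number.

3

(1) is non-diegetic: the narrator exists outside the story world, addressing only the audience.
(2) score with no on-screen or off-screen source; it exists for the audience alone → non-diegetic.
(3) the sound comes from a door physically present in the location → diegetic.
(4) point-of-audition from inside Ife's body; not a sound in the room → meta-diegetic.
(5) is non-diegetic: it accompanies on-screen graphics, not anything inside the story world.
Only (3) is diegetic.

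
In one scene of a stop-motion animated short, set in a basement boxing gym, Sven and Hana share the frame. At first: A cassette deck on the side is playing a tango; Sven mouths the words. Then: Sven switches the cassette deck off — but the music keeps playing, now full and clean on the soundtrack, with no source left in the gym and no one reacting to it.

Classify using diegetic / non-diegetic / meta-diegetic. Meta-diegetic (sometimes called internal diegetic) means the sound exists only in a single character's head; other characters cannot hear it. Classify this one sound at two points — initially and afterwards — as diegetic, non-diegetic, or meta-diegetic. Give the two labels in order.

diegetic, non-diegetic

Initially: a cassette deck is a real in-scene source and Sven reacts to it → diegetic.
Afterwards: there is no longer any in-world source and no one can hear it — it has become underscore → non-diegetic.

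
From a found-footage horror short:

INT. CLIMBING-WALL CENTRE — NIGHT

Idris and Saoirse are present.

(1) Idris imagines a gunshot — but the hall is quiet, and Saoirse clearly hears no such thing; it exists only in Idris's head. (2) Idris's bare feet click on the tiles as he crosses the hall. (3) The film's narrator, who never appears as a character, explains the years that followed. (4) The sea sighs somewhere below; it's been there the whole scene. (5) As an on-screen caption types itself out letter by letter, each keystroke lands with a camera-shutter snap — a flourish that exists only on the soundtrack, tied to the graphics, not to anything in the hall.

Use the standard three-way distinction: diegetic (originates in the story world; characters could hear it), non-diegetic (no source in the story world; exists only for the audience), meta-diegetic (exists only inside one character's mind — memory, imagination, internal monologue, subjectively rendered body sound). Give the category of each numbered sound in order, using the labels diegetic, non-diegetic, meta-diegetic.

(1) is meta-diegetic: subjective to Idris: the hall is silent and Saoirse hears nothing.
Sound (2): Idris's footsteps are produced in the story world, so diegetic.
(3) is non-diegetic: external voice-over — not a character, not heard by anyone in the scene.
(4) is diegetic: ambient/room sound belonging to the story's physical space.
(5) is non-diegetic: it accompanies on-screen graphics, not anything inside the story world.

meta-diegetic, diegetic, non-diegetic, diegetic, non-diegetic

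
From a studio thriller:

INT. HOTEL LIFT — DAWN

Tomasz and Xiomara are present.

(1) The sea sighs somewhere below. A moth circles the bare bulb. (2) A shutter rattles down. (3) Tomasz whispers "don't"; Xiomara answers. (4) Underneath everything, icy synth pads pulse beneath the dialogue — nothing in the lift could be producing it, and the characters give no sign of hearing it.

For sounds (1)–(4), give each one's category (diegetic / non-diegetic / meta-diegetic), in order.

(1) ambient/room sound belonging to the story's physical space → diegetic.
(2) the sound comes from a shutter physically present in the location → diegetic.
(3) spoken by a character present in the story world → diegetic.
(4) is non-diegetic: score with no on-screen or off-screen source; it exists for the audience alone.

diegetic, diegetic, diegetic, non-diegetic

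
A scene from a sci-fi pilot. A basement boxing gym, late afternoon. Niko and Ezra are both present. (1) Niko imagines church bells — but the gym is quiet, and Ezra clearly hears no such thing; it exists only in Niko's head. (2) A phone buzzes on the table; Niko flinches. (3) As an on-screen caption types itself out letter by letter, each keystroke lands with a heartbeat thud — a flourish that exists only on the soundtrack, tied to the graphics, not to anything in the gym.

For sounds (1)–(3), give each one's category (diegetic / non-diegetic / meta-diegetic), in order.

meta-diegetic, diegetic, non-diegetic

(1) subjective to Niko: the gym is silent and Ezra hears nothing → meta-diegetic.
Sound (2): an in-world source (a phone); characters could hear it, so diegetic.
(3) the caption isn't part of the story world, so neither is the sound tied to it → non-diegetic.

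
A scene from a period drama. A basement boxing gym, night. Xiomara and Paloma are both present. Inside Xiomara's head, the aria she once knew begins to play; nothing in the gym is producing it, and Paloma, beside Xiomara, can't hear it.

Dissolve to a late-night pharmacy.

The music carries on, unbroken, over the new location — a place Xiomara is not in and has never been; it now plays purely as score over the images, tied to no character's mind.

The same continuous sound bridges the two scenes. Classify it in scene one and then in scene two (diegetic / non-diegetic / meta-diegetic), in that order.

meta-diegetic, non-diegetic

Scene one: the music exists only inside Xiomara's mind; Paloma can't hear it → meta-diegetic.
Scene two: it's detached from Xiomara entirely and plays over unrelated images with no in-world source — conventional underscore → non-diegetic.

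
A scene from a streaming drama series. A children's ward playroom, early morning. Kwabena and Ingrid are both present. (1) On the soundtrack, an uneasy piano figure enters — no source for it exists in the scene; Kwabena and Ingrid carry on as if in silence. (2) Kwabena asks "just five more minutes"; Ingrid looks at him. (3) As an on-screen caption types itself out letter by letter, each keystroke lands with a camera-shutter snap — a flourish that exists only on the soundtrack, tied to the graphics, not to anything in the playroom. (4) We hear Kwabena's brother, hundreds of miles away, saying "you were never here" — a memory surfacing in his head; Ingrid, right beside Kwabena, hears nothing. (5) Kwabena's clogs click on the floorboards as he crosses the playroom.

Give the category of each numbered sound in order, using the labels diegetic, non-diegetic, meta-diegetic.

(1) it has no source in the story world and no character can hear it — it's underscore → non-diegetic.
Sound (2): on-screen dialogue — Kwabena speaks and Ingrid is there to hear, so diegetic.
Sound (3): sound married to a title/caption — outside the diegesis by definition, so non-diegetic.
Sound (4): the voice is a memory playing only inside Kwabena's mind; Ingrid can't hear it, so meta-diegetic.
(5) Kwabena's footsteps are produced in the story world → diegetic.

non-diegetic, diegetic, non-diegetic, meta-diegetic, diegetic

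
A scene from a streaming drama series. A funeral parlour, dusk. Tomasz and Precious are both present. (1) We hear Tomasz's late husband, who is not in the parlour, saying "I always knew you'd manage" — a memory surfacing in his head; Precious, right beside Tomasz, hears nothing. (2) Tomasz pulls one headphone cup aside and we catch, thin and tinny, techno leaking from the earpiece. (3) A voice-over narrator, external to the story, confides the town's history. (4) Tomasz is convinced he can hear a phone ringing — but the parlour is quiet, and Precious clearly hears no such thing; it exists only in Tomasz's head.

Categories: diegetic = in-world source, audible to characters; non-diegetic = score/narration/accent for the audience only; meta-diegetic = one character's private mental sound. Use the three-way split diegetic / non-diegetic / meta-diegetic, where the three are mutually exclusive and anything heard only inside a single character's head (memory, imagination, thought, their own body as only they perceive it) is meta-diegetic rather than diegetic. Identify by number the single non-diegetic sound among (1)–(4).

(1) is meta-diegetic: it's Tomasz's recollection rendered as sound; the other character can't hear it.
Sound (2): it's leaking from a physical pair of headphones in the scene, so diegetic.
(3) is non-diegetic: the narrator exists outside the story world, addressing only the audience.
Sound (4): subjective to Tomasz: the parlour is silent and Precious hears nothing, so meta-diegetic.
Only (3) is non-diegetic.

3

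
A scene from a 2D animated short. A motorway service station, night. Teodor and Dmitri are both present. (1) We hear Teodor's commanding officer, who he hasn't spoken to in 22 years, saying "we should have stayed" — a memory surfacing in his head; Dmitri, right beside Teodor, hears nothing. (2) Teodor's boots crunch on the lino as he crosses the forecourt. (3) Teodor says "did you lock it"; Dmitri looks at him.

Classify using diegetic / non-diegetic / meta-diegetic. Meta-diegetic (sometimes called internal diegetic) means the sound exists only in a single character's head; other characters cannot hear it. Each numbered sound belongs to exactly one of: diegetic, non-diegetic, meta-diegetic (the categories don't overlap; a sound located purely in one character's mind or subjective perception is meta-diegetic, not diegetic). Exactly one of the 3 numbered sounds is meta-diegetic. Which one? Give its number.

(1) is meta-diegetic: it's Teodor's recollection rendered as sound; the other character can't hear it.
(2) Teodor's footsteps are produced in the story world → diegetic.
(3) is diegetic: spoken by a character present in the story world.
Only (1) is meta-diegetic.

1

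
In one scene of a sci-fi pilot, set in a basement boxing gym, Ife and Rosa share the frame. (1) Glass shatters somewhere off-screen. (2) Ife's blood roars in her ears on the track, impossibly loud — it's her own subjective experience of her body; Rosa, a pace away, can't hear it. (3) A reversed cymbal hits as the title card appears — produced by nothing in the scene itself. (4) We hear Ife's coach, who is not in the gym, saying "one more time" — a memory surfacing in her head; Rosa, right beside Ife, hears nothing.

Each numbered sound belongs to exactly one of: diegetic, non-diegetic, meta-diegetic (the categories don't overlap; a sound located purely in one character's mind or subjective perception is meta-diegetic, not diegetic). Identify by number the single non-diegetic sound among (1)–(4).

3

Sound (1): an in-world source (glass); characters could hear it, so diegetic.
(2) it's Ife's internal bodily sensation rendered as sound; only Ife 'hears' it → meta-diegetic.
Sound (3): it's a sound-design accent with no in-world source; no one in the scene can hear it, so non-diegetic.
(4) a remembered line, private to Ife — not present in the room, not audible to Rosa → meta-diegetic.
Only (3) is non-diegetic.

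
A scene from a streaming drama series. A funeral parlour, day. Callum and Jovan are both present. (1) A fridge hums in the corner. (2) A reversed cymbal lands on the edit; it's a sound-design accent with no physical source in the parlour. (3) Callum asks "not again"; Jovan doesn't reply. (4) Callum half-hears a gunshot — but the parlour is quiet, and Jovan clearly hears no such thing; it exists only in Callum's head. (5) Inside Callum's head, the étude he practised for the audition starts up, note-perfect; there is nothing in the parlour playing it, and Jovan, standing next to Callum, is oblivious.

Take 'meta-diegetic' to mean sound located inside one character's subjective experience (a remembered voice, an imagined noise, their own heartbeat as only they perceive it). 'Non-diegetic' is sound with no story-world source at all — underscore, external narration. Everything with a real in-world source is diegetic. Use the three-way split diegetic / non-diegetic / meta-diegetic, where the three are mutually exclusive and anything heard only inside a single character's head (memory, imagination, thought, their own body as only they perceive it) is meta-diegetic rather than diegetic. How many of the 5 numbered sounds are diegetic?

(1) a fridge is part of the location's real environment → diegetic.
(2) it's a sound-design accent with no in-world source; no one in the scene can hear it → non-diegetic.
(3) is diegetic: on-screen dialogue — Callum speaks and Jovan is there to hear.
(4) subjective to Callum: the parlour is silent and Jovan hears nothing → meta-diegetic.
(5) is meta-diegetic: it lives in Callum's subjectivity, not in the parlour.
Diegetic: (1), (3) — that's 2.

2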